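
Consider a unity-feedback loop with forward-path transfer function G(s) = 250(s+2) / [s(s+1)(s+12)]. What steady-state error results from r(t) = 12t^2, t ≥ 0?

G(s) has one factor of s in the denominator, so the system is type 1.
K_a = lim_{s→0} s^2·G(s) = 0; the steady-state error to this parabolic input grows without bound.

infinity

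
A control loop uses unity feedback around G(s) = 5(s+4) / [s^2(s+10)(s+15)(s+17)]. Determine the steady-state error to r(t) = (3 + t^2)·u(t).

System type = 2 (two poles at s=0). Taking each input component in turn:
  • 3: tracked with zero error.
  • t^2: e_ss = 2/K_a with K_a=2/255 → 255.
Total e_ss = 255.

255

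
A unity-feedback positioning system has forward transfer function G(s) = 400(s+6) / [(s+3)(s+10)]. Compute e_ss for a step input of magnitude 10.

10/81

G(s) has no factors of s in the denominator, so the system is type 0.
K_p = lim_{s→0} G(s) = 400·6 / (3·10) = 80.
e_ss = 10/(1 + K_p) = 10/81.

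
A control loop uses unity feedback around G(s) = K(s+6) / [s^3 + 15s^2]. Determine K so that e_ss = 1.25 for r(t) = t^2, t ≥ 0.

The denominator has no term below 15s^2 — 2 poles at s=0, type 2.
K_a = lim_{s→0} s^2·G(s) = K·6 / 15 = 0.4·K.
e_ss = 2/K_a = 1.25 ⇒ K_a = 1.6 ⇒ K = 1.6/0.4 = 4.

4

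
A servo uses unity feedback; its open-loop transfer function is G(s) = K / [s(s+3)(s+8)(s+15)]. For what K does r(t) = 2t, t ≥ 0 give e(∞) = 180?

4

G(s) has one factor of s in the denominator, so the system is type 1.
K_v = lim_{s→0} s·G(s) = K / (3·8·15) = (1/360)·K.
e_ss = 2/K_v = 180 ⇒ K_v = 1/90 ⇒ K = (1/90)/(1/360) = 4.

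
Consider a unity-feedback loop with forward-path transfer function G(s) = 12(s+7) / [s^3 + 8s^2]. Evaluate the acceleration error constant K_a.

10.5

Lowest-order denominator term is 8s^2, so the open loop has 2 poles at the origin → type 2 system.
K_a = lim_{s→0} s^2·G(s) = 12·7 / 8 = 10.5.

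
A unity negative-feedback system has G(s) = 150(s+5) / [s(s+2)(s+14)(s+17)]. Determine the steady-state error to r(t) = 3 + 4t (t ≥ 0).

System type = 1 (one pole at s=0). Treating each term separately:
  • 3: tracked with zero error.
  • 4t: e_ss = 4/K_v with K_v=375/238 → 952/375.
Total e_ss = 952/375.

952/375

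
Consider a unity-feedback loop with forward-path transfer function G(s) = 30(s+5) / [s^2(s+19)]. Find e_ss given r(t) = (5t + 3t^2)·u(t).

0.76

Two free integrators in G(s): this is a type 2 system. By superposition:
  • 5t: tracked with zero error.
  • 3t^2: e_ss = 6/K_a with K_a=150/19 → 0.76.
Total e_ss = 0.76.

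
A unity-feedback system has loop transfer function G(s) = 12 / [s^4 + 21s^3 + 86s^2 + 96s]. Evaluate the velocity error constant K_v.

0.125

Factoring s from the denominator leaves a polynomial with constant term 96, so the system is type 1.
K_v = lim_{s→0} s·G(s) = 12 / 96 = 0.125.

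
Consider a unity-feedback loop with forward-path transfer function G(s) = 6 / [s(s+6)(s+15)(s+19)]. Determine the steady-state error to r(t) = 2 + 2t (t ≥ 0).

570

System type = 1 (one pole at s=0). Treating each term separately:
  • 2: tracked with zero error.
  • 2t: e_ss = 2/K_v with K_v=1/285 → 570.
Total e_ss = 570.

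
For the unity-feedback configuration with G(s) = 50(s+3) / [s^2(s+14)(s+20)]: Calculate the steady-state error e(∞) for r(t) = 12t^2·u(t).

44.8

The open loop has two poles at the origin → type 2 system.
K_a = lim_{s→0} s^2·G(s) = 50·3 / (14·20) = 15/28.
r(t) = 12t^2 gives R(s) = 24/s^3.
e_ss = 24/K_a = 24/(15/28) = 44.8.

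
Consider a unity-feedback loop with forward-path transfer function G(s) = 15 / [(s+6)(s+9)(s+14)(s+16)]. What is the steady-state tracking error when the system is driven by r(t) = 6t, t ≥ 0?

G(s) has no factors of s in the denominator, so the system is type 0.
For a type-0 system K_v = 0, so e_ss to a ramp input is unbounded.

infinity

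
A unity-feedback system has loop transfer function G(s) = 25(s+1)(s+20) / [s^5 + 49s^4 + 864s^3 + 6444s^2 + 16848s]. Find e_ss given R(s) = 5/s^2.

168.48

Lowest-order denominator term is 16848s, so the open loop has 1 pole at the origin → type 1 system.
K_v = lim_{s→0} s·G(s) = 25·1·20 / 16848 = 125/4212.
e_ss = 5/K_v = 5/(125/4212) = 168.48.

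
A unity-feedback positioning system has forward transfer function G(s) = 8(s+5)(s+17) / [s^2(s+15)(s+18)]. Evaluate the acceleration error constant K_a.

68/27

Two free integrators in G(s): this is a type 2 system.
K_a = lim_{s→0} s^2·G(s) = 8·5·17 / (15·18) = 68/27.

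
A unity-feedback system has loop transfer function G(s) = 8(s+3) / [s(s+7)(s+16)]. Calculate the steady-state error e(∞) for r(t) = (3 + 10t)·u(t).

140/3

System type = 1 (one pole at s=0). Treating each term separately:
  • 3: tracked with zero error.
  • 10t: e_ss = 10/K_v with K_v=3/14 → 140/3.
Total e_ss = 140/3.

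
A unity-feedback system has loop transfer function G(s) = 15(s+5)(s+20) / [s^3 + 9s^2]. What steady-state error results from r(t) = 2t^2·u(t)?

Lowest-order denominator term is 9s^2, so the open loop has 2 poles at the origin → type 2 system.
K_a = lim_{s→0} s^2·G(s) = 15·5·20 / 9 = 500/3.
r(t) = 2t^2 gives R(s) = 4/s^3.
e_ss = 4/K_a = 4/(500/3) = 0.024.

0.024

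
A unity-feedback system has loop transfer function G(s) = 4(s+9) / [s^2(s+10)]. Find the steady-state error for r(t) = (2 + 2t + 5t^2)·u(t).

25/9

System type = 2 (two poles at s=0). Treating each term separately:
  • 2: tracked with zero error.
  • 2t: tracked with zero error.
  • 5t^2: e_ss = 10/K_a with K_a=3.6 → 25/9.
Total e_ss = 25/9.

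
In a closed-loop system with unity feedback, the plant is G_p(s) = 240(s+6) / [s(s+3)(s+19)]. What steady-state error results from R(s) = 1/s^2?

19/480

The open loop has one pole at the origin → type 1 system.
K_v = lim_{s→0} s·G_p(s) = 240·6 / (3·19) = 480/19.
e_ss = 1/K_v = 1/(480/19) = 19/480.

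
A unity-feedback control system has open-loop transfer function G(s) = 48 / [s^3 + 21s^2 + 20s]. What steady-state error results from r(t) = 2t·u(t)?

5/6

Lowest-order denominator term is 20s, so the open loop has 1 pole at the origin → type 1 system.
K_v = lim_{s→0} s·G(s) = 48 / 20 = 2.4.
e_ss = 2/K_v = 2/2.4 = 5/6.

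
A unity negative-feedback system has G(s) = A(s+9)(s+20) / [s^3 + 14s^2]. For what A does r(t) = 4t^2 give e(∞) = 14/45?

Factoring s^2 from the denominator leaves a polynomial with constant term 14, so the system is type 2.
K_a = lim_{s→0} s^2·G(s) = A·9·20 / 14 = (90/7)·A.
e_ss = 8/K_a = 14/45 ⇒ K_a = 180/7 ⇒ A = (180/7)/(90/7) = 2.

2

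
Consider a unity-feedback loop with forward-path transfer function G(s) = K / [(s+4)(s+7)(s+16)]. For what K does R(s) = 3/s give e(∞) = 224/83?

50

G(s) has no factors of s in the denominator, so the system is type 0.
K_p = lim_{s→0} G(s) = K / (4·7·16) = (1/448)·K.
e_ss = 3/(1 + K_p) = 224/83 ⇒ 1 + (1/448)·K = 249/224 ⇒ K = 50.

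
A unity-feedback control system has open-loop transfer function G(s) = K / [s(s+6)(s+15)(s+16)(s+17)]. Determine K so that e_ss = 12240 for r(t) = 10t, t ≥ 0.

20

System type = 1 (one pole at s=0).
K_v = lim_{s→0} s·G(s) = K / (6·15·16·17) = (1/24480)·K.
e_ss = 10/K_v = 12240 ⇒ K_v = 1/1224 ⇒ K = (1/1224)/(1/24480) = 20.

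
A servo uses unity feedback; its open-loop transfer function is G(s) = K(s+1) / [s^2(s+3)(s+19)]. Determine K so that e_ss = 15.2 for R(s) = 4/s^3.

15

The open loop has two poles at the origin → type 2 system.
K_a = lim_{s→0} s^2·G(s) = K·1 / (3·19) = (1/57)·K.
e_ss = 4/K_a = 15.2 ⇒ K_a = 5/19 ⇒ K = (5/19)/(1/57) = 15.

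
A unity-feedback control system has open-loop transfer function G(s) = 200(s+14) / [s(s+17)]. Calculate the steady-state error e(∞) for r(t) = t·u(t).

17/2800

One free integrator in G(s): this is a type 1 system.
K_v = lim_{s→0} s·G(s) = 200·14 / (17) = 2800/17.
e_ss = 1/K_v = 1/(2800/17) = 17/2800.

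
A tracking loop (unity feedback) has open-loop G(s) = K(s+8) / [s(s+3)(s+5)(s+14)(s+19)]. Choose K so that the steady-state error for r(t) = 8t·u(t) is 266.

System type = 1 (one pole at s=0).
K_v = lim_{s→0} s·G(s) = K·8 / (3·5·14·19) = (4/1995)·K.
e_ss = 8/K_v = 266 ⇒ K_v = 4/133 ⇒ K = (4/133)/(4/1995) = 15.

15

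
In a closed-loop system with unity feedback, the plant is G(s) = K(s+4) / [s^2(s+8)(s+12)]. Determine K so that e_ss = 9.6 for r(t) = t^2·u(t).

G(s) has two factors of s in the denominator, so the system is type 2.
K_a = lim_{s→0} s^2·G(s) = K·4 / (8·12) = (1/24)·K.
e_ss = 2/K_a = 9.6 ⇒ K_a = 5/24 ⇒ K = (5/24)/(1/24) = 5.

5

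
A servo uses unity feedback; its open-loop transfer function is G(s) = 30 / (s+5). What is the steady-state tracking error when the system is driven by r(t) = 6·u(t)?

The open loop has no poles at the origin → type 0 system.
K_p = lim_{s→0} G(s) = 30 / (5) = 6.
e_ss = 6/(1 + K_p) = 6/7.

6/7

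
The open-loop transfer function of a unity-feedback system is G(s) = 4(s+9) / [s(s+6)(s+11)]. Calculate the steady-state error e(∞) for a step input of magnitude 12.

G(s) has one factor of s in the denominator, so the system is type 1.
A type-1 system has K_p = ∞, so it tracks a step input with zero steady-state error.

0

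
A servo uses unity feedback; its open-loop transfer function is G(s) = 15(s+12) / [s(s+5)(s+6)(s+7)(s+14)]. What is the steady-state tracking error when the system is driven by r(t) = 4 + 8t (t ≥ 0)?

System type = 1 (one pole at s=0). By superposition:
  • 4: tracked with zero error.
  • 8t: e_ss = 8/K_v with K_v=3/49 → 392/3.
Total e_ss = 392/3.

392/3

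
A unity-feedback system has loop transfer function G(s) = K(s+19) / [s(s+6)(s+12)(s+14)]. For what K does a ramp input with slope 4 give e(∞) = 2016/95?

10

G(s) has one factor of s in the denominator, so the system is type 1.
K_v = lim_{s→0} s·G(s) = K·19 / (6·12·14) = (19/1008)·K.
e_ss = 4/K_v = 2016/95 ⇒ K_v = 95/504 ⇒ K = (95/504)/(19/1008) = 10.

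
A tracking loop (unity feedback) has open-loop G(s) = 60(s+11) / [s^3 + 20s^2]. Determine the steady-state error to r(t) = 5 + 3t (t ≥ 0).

The denominator has no term below 20s^2 — 2 poles at s=0, type 2. Treating each term separately:
  • 5: tracked with zero error.
  • 3t: tracked with zero error.
Total e_ss = 0.

0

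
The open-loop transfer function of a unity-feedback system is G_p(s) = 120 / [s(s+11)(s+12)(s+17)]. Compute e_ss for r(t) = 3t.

56.1

System type = 1 (one pole at s=0).
K_v = lim_{s→0} s·G_p(s) = 120 / (11·12·17) = 10/187.
e_ss = 3/K_v = 3/(10/187) = 56.1.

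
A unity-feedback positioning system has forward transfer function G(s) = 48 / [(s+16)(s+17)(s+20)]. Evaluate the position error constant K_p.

No free integrators in G(s): this is a type 0 system.
K_p = lim_{s→0} G(s) = 48 / (16·17·20) = 3/340.

3/340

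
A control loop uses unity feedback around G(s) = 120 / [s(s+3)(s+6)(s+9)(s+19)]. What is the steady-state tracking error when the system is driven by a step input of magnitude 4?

0

System type = 1 (one pole at s=0).
K_p = ∞ for a type-1 system; e_ss to a step is zero.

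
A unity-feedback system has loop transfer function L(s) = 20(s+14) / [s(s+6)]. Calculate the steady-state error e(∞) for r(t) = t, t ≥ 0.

3/140

One free integrator in L(s): this is a type 1 system.
K_v = lim_{s→0} s·L(s) = 20·14 / (6) = 140/3.
e_ss = 1/K_v = 1/(140/3) = 3/140.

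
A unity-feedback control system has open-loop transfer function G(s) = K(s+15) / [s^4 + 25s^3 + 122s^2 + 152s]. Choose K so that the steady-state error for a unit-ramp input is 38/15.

Lowest-order denominator term is 152s, so the open loop has 1 pole at the origin → type 1 system.
K_v = lim_{s→0} s·G(s) = K·15 / 152 = (15/152)·K.
e_ss = 1/K_v = 38/15 ⇒ K_v = 15/38 ⇒ K = (15/38)/(15/152) = 4.

4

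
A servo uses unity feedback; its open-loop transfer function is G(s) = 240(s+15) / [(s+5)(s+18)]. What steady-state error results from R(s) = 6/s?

6/41

The open loop has no poles at the origin → type 0 system.
K_p = lim_{s→0} G(s) = 240·15 / (5·18) = 40.
e_ss = 6/(1 + K_p) = 6/41.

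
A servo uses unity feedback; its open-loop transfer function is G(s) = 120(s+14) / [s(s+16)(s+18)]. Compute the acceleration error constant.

0

One free integrator in G(s): this is a type 1 system.
K_a = lim_{s→0} s^2·G(s) = 0 (the extra factor of s kills the finite limit).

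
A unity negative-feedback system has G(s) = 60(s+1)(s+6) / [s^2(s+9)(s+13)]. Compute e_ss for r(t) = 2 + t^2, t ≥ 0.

0.65

G(s) has two factors of s in the denominator, so the system is type 2. By superposition:
  • 2: tracked with zero error.
  • t^2: e_ss = 2/K_a with K_a=40/13 → 0.65.
Total e_ss = 0.65.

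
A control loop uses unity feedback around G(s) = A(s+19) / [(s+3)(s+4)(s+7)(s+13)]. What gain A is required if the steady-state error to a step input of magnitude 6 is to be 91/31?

60

The open loop has no poles at the origin → type 0 system.
K_p = lim_{s→0} G(s) = A·19 / (3·4·7·13) = (19/1092)·A.
e_ss = 6/(1 + K_p) = 91/31 ⇒ 1 + (19/1092)·A = 186/91 ⇒ A = 60.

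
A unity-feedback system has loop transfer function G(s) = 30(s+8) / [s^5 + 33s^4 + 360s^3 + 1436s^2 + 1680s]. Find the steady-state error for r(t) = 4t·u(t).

28

The denominator has no term below 1680s — 1 pole at s=0, type 1.
K_v = lim_{s→0} s·G(s) = 30·8 / 1680 = 1/7.
e_ss = 4/K_v = 4/(1/7) = 28.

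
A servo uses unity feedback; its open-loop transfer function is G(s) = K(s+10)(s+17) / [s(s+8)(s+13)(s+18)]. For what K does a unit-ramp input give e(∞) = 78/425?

60

G(s) has one factor of s in the denominator, so the system is type 1.
K_v = lim_{s→0} s·G(s) = K·10·17 / (8·13·18) = (85/936)·K.
e_ss = 1/K_v = 78/425 ⇒ K_v = 425/78 ⇒ K = (425/78)/(85/936) = 60.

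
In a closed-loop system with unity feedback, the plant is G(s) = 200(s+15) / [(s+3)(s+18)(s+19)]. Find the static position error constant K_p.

The open loop has no poles at the origin → type 0 system.
K_p = lim_{s→0} G(s) = 200·15 / (3·18·19) = 500/171.

500/171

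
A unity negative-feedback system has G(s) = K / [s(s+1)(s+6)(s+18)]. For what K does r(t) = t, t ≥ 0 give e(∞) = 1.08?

System type = 1 (one pole at s=0).
K_v = lim_{s→0} s·G(s) = K / (1·6·18) = (1/108)·K.
e_ss = 1/K_v = 1.08 ⇒ K_v = 25/27 ⇒ K = (25/27)/(1/108) = 100.

100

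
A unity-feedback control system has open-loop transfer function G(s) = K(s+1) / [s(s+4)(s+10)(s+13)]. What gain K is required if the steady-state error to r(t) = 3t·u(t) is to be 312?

5

One free integrator in G(s): this is a type 1 system.
K_v = lim_{s→0} s·G(s) = K·1 / (4·10·13) = (1/520)·K.
e_ss = 3/K_v = 312 ⇒ K_v = 1/104 ⇒ K = (1/104)/(1/520) = 5.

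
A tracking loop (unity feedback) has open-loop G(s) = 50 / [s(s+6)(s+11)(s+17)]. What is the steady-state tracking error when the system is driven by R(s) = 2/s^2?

44.88

The open loop has one pole at the origin → type 1 system.
K_v = lim_{s→0} s·G(s) = 50 / (6·11·17) = 25/561.
e_ss = 2/K_v = 2/(25/561) = 44.88.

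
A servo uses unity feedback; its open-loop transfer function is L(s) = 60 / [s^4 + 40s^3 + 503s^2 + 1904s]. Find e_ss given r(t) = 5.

Factoring s from the denominator leaves a polynomial with constant term 1904, so the system is type 1.
A type-1 system has K_p = ∞, so it tracks a step input with zero steady-state error.

0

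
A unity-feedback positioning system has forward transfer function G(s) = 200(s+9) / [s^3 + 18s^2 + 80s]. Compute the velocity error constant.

The denominator has no term below 80s — 1 pole at s=0, type 1.
K_v = lim_{s→0} s·G(s) = 200·9 / 80 = 22.5.

22.5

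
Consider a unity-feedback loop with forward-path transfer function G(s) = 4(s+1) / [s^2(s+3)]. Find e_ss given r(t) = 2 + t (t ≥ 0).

0

G(s) has two factors of s in the denominator, so the system is type 2. By superposition:
  • 2: tracked with zero error.
  • t: tracked with zero error.
Total e_ss = 0.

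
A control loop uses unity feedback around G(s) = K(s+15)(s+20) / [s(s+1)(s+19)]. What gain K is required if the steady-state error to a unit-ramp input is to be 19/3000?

System type = 1 (one pole at s=0).
K_v = lim_{s→0} s·G(s) = K·15·20 / (1·19) = (300/19)·K.
e_ss = 1/K_v = 19/3000 ⇒ K_v = 3000/19 ⇒ K = (3000/19)/(300/19) = 10.

10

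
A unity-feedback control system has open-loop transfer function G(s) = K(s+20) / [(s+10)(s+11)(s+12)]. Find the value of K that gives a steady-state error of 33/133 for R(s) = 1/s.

200

No free integrators in G(s): this is a type 0 system.
K_p = lim_{s→0} G(s) = K·20 / (10·11·12) = (1/66)·K.
e_ss = 1/(1 + K_p) = 33/133 ⇒ 1 + (1/66)·K = 133/33 ⇒ K = 200.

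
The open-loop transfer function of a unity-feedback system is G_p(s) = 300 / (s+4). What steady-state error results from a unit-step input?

1/76

System type = 0 (no poles at s=0).
K_p = lim_{s→0} G_p(s) = 300 / (4) = 75.
e_ss = 1/(1 + K_p) = 1/76.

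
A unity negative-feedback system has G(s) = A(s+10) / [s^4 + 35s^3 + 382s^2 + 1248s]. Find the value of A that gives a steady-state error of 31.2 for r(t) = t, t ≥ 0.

4

Factoring s from the denominator leaves a polynomial with constant term 1248, so the system is type 1.
K_v = lim_{s→0} s·G(s) = A·10 / 1248 = (5/624)·A.
e_ss = 1/K_v = 31.2 ⇒ K_v = 5/156 ⇒ A = (5/156)/(5/624) = 4.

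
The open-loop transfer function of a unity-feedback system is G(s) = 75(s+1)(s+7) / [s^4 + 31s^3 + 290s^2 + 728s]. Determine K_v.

Lowest-order denominator term is 728s, so the open loop has 1 pole at the origin → type 1 system.
K_v = lim_{s→0} s·G(s) = 75·1·7 / 728 = 75/104.

75/104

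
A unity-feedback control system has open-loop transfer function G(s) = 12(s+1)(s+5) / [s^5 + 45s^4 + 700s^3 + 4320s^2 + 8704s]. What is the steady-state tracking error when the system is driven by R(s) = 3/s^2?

Lowest-order denominator term is 8704s, so the open loop has 1 pole at the origin → type 1 system.
K_v = lim_{s→0} s·G(s) = 12·1·5 / 8704 = 15/2176.
e_ss = 3/K_v = 3/(15/2176) = 435.2.

435.2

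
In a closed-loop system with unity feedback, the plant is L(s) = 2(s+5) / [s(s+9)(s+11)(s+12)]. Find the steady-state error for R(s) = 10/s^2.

1188

One free integrator in L(s): this is a type 1 system.
K_v = lim_{s→0} s·L(s) = 2·5 / (9·11·12) = 5/594.
e_ss = 10/K_v = 10/(5/594) = 1188.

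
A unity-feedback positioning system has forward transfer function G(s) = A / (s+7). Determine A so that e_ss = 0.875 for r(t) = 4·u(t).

System type = 0 (no poles at s=0).
K_p = lim_{s→0} G(s) = A / (7) = (1/7)·A.
e_ss = 4/(1 + K_p) = 0.875 ⇒ 1 + (1/7)·A = 32/7 ⇒ A = 25.

25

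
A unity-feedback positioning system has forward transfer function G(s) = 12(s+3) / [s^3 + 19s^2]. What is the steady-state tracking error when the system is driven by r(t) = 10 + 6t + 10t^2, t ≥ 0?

The denominator has no term below 19s^2 — 2 poles at s=0, type 2. Treating each term separately:
  • 10: tracked with zero error.
  • 6t: tracked with zero error.
  • 10t^2: e_ss = 20/K_a with K_a=36/19 → 95/9.
Total e_ss = 95/9.

95/9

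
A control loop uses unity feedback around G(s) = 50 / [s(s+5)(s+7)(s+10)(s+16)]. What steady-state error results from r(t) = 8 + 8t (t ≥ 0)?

896

The open loop has one pole at the origin → type 1 system. By superposition:
  • 8: tracked with zero error.
  • 8t: e_ss = 8/K_v with K_v=1/112 → 896.
Total e_ss = 896.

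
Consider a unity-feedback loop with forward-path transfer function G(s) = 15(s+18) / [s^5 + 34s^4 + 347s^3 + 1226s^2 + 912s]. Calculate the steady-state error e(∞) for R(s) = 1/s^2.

The denominator has no term below 912s — 1 pole at s=0, type 1.
K_v = lim_{s→0} s·G(s) = 15·18 / 912 = 45/152.
e_ss = 1/K_v = 1/(45/152) = 152/45.

152/45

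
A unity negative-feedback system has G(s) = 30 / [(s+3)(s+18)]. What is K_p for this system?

5/9

The open loop has no poles at the origin → type 0 system.
K_p = lim_{s→0} G(s) = 30 / (3·18) = 5/9.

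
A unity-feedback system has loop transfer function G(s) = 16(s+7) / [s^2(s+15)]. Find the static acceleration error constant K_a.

G(s) has two factors of s in the denominator, so the system is type 2.
K_a = lim_{s→0} s^2·G(s) = 16·7 / (15) = 112/15.

112/15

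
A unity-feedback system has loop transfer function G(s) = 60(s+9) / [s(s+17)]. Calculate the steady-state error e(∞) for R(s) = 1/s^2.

One free integrator in G(s): this is a type 1 system.
K_v = lim_{s→0} s·G(s) = 60·9 / (17) = 540/17.
e_ss = 1/K_v = 1/(540/17) = 17/540.

17/540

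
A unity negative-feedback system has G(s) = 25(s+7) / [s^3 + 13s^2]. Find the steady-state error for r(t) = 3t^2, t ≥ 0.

Factoring s^2 from the denominator leaves a polynomial with constant term 13, so the system is type 2.
K_a = lim_{s→0} s^2·G(s) = 25·7 / 13 = 175/13.
r(t) = 3t^2 gives R(s) = 6/s^3.
e_ss = 6/K_a = 6/(175/13) = 78/175.

78/175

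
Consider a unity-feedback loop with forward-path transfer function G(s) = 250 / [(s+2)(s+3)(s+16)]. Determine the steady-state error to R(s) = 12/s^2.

infinity

System type = 0 (no poles at s=0).
For a type-0 system K_v = 0, so e_ss to a ramp input is unbounded.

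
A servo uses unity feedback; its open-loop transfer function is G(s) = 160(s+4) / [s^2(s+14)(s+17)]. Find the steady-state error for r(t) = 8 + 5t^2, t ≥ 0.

119/32

System type = 2 (two poles at s=0). By superposition:
  • 8: tracked with zero error.
  • 5t^2: e_ss = 10/K_a with K_a=320/119 → 119/32.
Total e_ss = 119/32.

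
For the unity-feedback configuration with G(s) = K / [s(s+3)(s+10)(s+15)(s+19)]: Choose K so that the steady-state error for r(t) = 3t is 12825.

System type = 1 (one pole at s=0).
K_v = lim_{s→0} s·G(s) = K / (3·10·15·19) = (1/8550)·K.
e_ss = 3/K_v = 12825 ⇒ K_v = 1/4275 ⇒ K = (1/4275)/(1/8550) = 2.

2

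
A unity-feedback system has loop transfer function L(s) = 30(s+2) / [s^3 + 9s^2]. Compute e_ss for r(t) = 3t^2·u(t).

0.9

Lowest-order denominator term is 9s^2, so the open loop has 2 poles at the origin → type 2 system.
K_a = lim_{s→0} s^2·L(s) = 30·2 / 9 = 20/3.
r(t) = 3t^2 gives R(s) = 6/s^3.
e_ss = 6/K_a = 6/(20/3) = 0.9.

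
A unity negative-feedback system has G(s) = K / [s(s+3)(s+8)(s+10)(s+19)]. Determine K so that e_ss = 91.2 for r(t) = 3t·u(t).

System type = 1 (one pole at s=0).
K_v = lim_{s→0} s·G(s) = K / (3·8·10·19) = (1/4560)·K.
e_ss = 3/K_v = 91.2 ⇒ K_v = 5/152 ⇒ K = (5/152)/(1/4560) = 150.

150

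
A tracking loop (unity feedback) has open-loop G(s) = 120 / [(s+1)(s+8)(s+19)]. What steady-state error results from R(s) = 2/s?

19/17

No free integrators in G(s): this is a type 0 system.
K_p = lim_{s→0} G(s) = 120 / (1·8·19) = 15/19.
e_ss = 2/(1 + K_p) = 2/(34/19) = 19/17.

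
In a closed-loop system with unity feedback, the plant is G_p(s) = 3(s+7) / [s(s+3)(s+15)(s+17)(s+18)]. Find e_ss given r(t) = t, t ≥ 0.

4590/7

System type = 1 (one pole at s=0).
K_v = lim_{s→0} s·G_p(s) = 3·7 / (3·15·17·18) = 7/4590.
e_ss = 1/K_v = 1/(7/4590) = 4590/7.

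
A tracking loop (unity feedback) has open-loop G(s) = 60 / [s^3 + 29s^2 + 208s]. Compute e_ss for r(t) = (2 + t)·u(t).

52/15

Lowest-order denominator term is 208s, so the open loop has 1 pole at the origin → type 1 system. Treating each term separately:
  • 2: tracked with zero error.
  • t: e_ss = 1/K_v with K_v=15/52 → 52/15.
Total e_ss = 52/15.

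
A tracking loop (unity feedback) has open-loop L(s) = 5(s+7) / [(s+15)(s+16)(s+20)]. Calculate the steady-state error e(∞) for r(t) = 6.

L(s) has no factors of s in the denominator, so the system is type 0.
K_p = lim_{s→0} L(s) = 5·7 / (15·16·20) = 7/960.
e_ss = 6/(1 + K_p) = 6/(967/960) = 5760/967.

5760/967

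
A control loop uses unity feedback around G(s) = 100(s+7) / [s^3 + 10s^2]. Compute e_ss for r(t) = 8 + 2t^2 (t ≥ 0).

The denominator has no term below 10s^2 — 2 poles at s=0, type 2. Taking each input component in turn:
  • 8: tracked with zero error.
  • 2t^2: e_ss = 4/K_a with K_a=70 → 2/35.
Total e_ss = 2/35.

2/35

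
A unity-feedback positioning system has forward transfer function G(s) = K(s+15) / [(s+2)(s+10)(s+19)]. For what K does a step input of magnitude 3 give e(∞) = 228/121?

15

No free integrators in G(s): this is a type 0 system.
K_p = lim_{s→0} G(s) = K·15 / (2·10·19) = (3/76)·K.
e_ss = 3/(1 + K_p) = 228/121 ⇒ 1 + (3/76)·K = 121/76 ⇒ K = 15.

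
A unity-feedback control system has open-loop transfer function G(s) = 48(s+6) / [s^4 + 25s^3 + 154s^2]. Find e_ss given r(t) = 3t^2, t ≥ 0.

77/24

The denominator has no term below 154s^2 — 2 poles at s=0, type 2.
K_a = lim_{s→0} s^2·G(s) = 48·6 / 154 = 144/77.
r(t) = 3t^2 gives R(s) = 6/s^3.
e_ss = 6/K_a = 6/(144/77) = 77/24.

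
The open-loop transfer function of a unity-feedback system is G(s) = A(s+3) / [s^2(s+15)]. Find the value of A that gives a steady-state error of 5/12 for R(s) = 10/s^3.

120

G(s) has two factors of s in the denominator, so the system is type 2.
K_a = lim_{s→0} s^2·G(s) = A·3 / (15) = 0.2·A.
e_ss = 10/K_a = 5/12 ⇒ K_a = 24 ⇒ A = 24/0.2 = 120.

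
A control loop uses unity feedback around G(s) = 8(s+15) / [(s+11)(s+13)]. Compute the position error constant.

System type = 0 (no poles at s=0).
K_p = lim_{s→0} G(s) = 8·15 / (11·13) = 120/143.

120/143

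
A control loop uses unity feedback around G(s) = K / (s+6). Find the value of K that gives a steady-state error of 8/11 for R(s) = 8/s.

G(s) has no factors of s in the denominator, so the system is type 0.
K_p = lim_{s→0} G(s) = K / (6) = (1/6)·K.
e_ss = 8/(1 + K_p) = 8/11 ⇒ 1 + (1/6)·K = 11 ⇒ K = 60.

60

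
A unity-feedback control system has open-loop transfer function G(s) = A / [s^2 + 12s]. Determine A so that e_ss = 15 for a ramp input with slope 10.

The denominator has no term below 12s — 1 pole at s=0, type 1.
K_v = lim_{s→0} s·G(s) = A / 12 = (1/12)·A.
e_ss = 10/K_v = 15 ⇒ K_v = 2/3 ⇒ A = (2/3)/(1/12) = 8.

8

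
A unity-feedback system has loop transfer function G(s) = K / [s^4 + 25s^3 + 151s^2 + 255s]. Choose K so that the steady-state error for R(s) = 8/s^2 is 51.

40

Lowest-order denominator term is 255s, so the open loop has 1 pole at the origin → type 1 system.
K_v = lim_{s→0} s·G(s) = K / 255 = (1/255)·K.
e_ss = 8/K_v = 51 ⇒ K_v = 8/51 ⇒ K = (8/51)/(1/255) = 40.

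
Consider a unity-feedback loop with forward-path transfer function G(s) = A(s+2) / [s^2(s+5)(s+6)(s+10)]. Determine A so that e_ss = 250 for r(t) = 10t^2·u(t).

12

The open loop has two poles at the origin → type 2 system.
K_a = lim_{s→0} s^2·G(s) = A·2 / (5·6·10) = (1/150)·A.
e_ss = 20/K_a = 250 ⇒ K_a = 0.08 ⇒ A = 0.08/(1/150) = 12.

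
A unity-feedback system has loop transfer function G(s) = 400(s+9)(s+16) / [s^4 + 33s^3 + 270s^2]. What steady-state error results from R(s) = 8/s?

The denominator has no term below 270s^2 — 2 poles at s=0, type 2.
K_p = ∞ for a type-2 system; e_ss to a step is zero.

0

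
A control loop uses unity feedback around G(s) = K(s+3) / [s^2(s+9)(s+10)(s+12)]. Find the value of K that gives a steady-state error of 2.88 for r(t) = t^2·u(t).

250

G(s) has two factors of s in the denominator, so the system is type 2.
K_a = lim_{s→0} s^2·G(s) = K·3 / (9·10·12) = (1/360)·K.
e_ss = 2/K_a = 2.88 ⇒ K_a = 25/36 ⇒ K = (25/36)/(1/360) = 250.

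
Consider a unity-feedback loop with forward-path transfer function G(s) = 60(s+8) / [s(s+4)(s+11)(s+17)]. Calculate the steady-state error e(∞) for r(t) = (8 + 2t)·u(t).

187/60

The open loop has one pole at the origin → type 1 system. By superposition:
  • 8: tracked with zero error.
  • 2t: e_ss = 2/K_v with K_v=120/187 → 187/60.
Total e_ss = 187/60.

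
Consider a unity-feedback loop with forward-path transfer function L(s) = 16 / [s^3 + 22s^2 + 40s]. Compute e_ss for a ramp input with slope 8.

20

Factoring s from the denominator leaves a polynomial with constant term 40, so the system is type 1.
K_v = lim_{s→0} s·L(s) = 16 / 40 = 0.4.
e_ss = 8/K_v = 8/0.4 = 20.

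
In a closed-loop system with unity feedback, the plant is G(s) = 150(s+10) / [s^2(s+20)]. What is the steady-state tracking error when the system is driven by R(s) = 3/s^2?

Two free integrators in G(s): this is a type 2 system.
K_v = ∞ for a type-2 system; e_ss to a ramp is zero.

0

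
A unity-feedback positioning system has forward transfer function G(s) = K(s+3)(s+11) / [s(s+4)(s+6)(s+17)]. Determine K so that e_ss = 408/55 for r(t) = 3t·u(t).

5

The open loop has one pole at the origin → type 1 system.
K_v = lim_{s→0} s·G(s) = K·3·11 / (4·6·17) = (11/136)·K.
e_ss = 3/K_v = 408/55 ⇒ K_v = 55/136 ⇒ K = (55/136)/(11/136) = 5.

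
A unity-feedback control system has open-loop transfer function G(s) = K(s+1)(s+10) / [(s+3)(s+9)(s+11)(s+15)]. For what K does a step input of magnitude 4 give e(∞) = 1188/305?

12

G(s) has no factors of s in the denominator, so the system is type 0.
K_p = lim_{s→0} G(s) = K·1·10 / (3·9·11·15) = (2/891)·K.
e_ss = 4/(1 + K_p) = 1188/305 ⇒ 1 + (2/891)·K = 305/297 ⇒ K = 12.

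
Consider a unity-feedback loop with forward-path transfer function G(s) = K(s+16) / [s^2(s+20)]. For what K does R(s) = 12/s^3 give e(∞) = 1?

System type = 2 (two poles at s=0).
K_a = lim_{s→0} s^2·G(s) = K·16 / (20) = 0.8·K.
e_ss = 12/K_a = 1 ⇒ K_a = 12 ⇒ K = 12/0.8 = 15.

15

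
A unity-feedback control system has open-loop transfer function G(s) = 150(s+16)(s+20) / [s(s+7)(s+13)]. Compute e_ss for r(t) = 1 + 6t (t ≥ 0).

91/8000

The open loop has one pole at the origin → type 1 system. By superposition:
  • 1: tracked with zero error.
  • 6t: e_ss = 6/K_v with K_v=48000/91 → 91/8000.
Total e_ss = 91/8000.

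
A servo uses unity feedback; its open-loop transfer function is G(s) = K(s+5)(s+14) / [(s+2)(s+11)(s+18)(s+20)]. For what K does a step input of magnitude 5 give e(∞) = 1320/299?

The open loop has no poles at the origin → type 0 system.
K_p = lim_{s→0} G(s) = K·5·14 / (2·11·18·20) = (7/792)·K.
e_ss = 5/(1 + K_p) = 1320/299 ⇒ 1 + (7/792)·K = 299/264 ⇒ K = 15.

15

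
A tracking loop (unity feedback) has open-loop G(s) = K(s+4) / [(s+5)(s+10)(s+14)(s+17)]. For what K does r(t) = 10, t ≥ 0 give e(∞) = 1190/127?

200

No free integrators in G(s): this is a type 0 system.
K_p = lim_{s→0} G(s) = K·4 / (5·10·14·17) = (1/2975)·K.
e_ss = 10/(1 + K_p) = 1190/127 ⇒ 1 + (1/2975)·K = 127/119 ⇒ K = 200.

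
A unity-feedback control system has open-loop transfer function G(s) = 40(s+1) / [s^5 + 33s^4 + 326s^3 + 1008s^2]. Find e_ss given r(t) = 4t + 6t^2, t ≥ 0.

302.4

Factoring s^2 from the denominator leaves a polynomial with constant term 1008, so the system is type 2. By superposition:
  • 4t: tracked with zero error.
  • 6t^2: e_ss = 12/K_a with K_a=5/126 → 302.4.
Total e_ss = 302.4.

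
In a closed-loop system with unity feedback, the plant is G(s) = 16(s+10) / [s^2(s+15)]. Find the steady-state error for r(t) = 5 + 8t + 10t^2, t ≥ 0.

G(s) has two factors of s in the denominator, so the system is type 2. By superposition:
  • 5: tracked with zero error.
  • 8t: tracked with zero error.
  • 10t^2: e_ss = 20/K_a with K_a=32/3 → 1.875.
Total e_ss = 1.875.

1.875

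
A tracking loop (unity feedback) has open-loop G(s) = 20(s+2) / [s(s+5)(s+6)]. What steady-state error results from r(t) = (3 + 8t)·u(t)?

6

The open loop has one pole at the origin → type 1 system. Taking each input component in turn:
  • 3: tracked with zero error.
  • 8t: e_ss = 8/K_v with K_v=4/3 → 6.
Total e_ss = 6.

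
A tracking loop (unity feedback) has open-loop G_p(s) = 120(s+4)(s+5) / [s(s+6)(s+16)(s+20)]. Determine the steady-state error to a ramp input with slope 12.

9.6

G_p(s) has one factor of s in the denominator, so the system is type 1.
K_v = lim_{s→0} s·G_p(s) = 120·4·5 / (6·16·20) = 1.25.
e_ss = 12/K_v = 12/1.25 = 9.6.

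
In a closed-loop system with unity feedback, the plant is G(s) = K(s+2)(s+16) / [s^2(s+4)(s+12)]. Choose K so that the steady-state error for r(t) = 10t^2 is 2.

15

System type = 2 (two poles at s=0).
K_a = lim_{s→0} s^2·G(s) = K·2·16 / (4·12) = (2/3)·K.
e_ss = 20/K_a = 2 ⇒ K_a = 10 ⇒ K = 10/(2/3) = 15.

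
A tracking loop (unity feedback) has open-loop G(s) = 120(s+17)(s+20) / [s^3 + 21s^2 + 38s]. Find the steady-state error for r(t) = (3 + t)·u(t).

19/20400

The denominator has no term below 38s — 1 pole at s=0, type 1. Taking each input component in turn:
  • 3: tracked with zero error.
  • t: e_ss = 1/K_v with K_v=20400/19 → 19/20400.
Total e_ss = 19/20400.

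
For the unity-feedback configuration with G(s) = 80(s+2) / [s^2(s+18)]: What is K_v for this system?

infinity

K_v = lim_{s→0} s·G(s); with 2 poles at the origin the limit diverges, so K_v = ∞.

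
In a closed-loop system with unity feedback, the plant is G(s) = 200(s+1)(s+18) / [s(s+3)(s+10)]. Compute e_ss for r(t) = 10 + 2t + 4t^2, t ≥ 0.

infinity

G(s) has one factor of s in the denominator, so the system is type 1. By superposition:
  • 10: tracked with zero error.
  • 2t: e_ss = 2/K_v with K_v=120 → 1/60.
  • 4t^2: a type-1 system cannot track it, e_ss → ∞.
The unbounded component dominates.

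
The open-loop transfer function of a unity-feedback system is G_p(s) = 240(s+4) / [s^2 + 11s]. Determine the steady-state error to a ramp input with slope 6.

11/160

Lowest-order denominator term is 11s, so the open loop has 1 pole at the origin → type 1 system.
K_v = lim_{s→0} s·G_p(s) = 240·4 / 11 = 960/11.
e_ss = 6/K_v = 6/(960/11) = 11/160.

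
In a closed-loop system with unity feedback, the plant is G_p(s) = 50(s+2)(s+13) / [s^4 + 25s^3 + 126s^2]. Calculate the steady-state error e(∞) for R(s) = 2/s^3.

The denominator has no term below 126s^2 — 2 poles at s=0, type 2.
K_a = lim_{s→0} s^2·G_p(s) = 50·2·13 / 126 = 650/63.
r(t) = t^2 gives R(s) = 2/s^3.
e_ss = 2/K_a = 2/(650/63) = 63/325.

63/325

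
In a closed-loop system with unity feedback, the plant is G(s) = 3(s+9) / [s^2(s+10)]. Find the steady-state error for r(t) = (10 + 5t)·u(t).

Two free integrators in G(s): this is a type 2 system. Treating each term separately:
  • 10: tracked with zero error.
  • 5t: tracked with zero error.
Total e_ss = 0.

0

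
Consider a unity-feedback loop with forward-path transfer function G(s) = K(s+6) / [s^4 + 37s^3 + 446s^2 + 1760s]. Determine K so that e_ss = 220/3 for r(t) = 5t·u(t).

Lowest-order denominator term is 1760s, so the open loop has 1 pole at the origin → type 1 system.
K_v = lim_{s→0} s·G(s) = K·6 / 1760 = (3/880)·K.
e_ss = 5/K_v = 220/3 ⇒ K_v = 3/44 ⇒ K = (3/44)/(3/880) = 20.

20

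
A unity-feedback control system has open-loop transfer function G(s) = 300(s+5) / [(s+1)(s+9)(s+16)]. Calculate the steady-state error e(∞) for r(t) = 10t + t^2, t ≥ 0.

G(s) has no factors of s in the denominator, so the system is type 0. Treating each term separately:
  • 10t: a type-0 system cannot track it, e_ss → ∞.
  • t^2: a type-0 system cannot track it, e_ss → ∞.
The unbounded component dominates.

infinity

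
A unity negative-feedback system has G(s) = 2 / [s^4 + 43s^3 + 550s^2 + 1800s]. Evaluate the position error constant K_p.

infinity

K_p = lim_{s→0} G(s); with 1 pole at the origin the limit diverges, so K_p = ∞.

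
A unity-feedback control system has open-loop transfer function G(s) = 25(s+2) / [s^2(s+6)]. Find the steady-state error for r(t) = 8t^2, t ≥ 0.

G(s) has two factors of s in the denominator, so the system is type 2.
K_a = lim_{s→0} s^2·G(s) = 25·2 / (6) = 25/3.
r(t) = 8t^2 gives R(s) = 16/s^3.
e_ss = 16/K_a = 16/(25/3) = 1.92.

1.92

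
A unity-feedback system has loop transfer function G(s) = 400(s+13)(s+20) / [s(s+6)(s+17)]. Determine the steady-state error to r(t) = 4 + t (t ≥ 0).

G(s) has one factor of s in the denominator, so the system is type 1. By superposition:
  • 4: tracked with zero error.
  • t: e_ss = 1/K_v with K_v=52000/51 → 51/52000.
Total e_ss = 51/52000.

51/52000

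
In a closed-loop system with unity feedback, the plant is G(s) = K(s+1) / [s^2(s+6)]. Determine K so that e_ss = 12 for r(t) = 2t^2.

2

Two free integrators in G(s): this is a type 2 system.
K_a = lim_{s→0} s^2·G(s) = K·1 / (6) = (1/6)·K.
e_ss = 4/K_a = 12 ⇒ K_a = 1/3 ⇒ K = (1/3)/(1/6) = 2.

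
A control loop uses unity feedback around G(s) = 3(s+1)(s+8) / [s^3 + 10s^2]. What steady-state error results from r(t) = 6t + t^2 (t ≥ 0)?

Factoring s^2 from the denominator leaves a polynomial with constant term 10, so the system is type 2. Taking each input component in turn:
  • 6t: tracked with zero error.
  • t^2: e_ss = 2/K_a with K_a=2.4 → 5/6.
Total e_ss = 5/6.

5/6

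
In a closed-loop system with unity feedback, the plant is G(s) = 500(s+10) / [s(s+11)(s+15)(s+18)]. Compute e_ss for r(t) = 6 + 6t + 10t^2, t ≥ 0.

infinity

One free integrator in G(s): this is a type 1 system. Taking each input component in turn:
  • 6: tracked with zero error.
  • 6t: e_ss = 6/K_v with K_v=500/297 → 3.564.
  • 10t^2: a type-1 system cannot track it, e_ss → ∞.
The unbounded component dominates.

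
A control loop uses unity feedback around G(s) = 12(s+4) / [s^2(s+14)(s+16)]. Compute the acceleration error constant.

3/14

The open loop has two poles at the origin → type 2 system.
K_a = lim_{s→0} s^2·G(s) = 12·4 / (14·16) = 3/14.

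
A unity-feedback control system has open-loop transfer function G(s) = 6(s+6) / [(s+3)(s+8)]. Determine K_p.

1.5

G(s) has no factors of s in the denominator, so the system is type 0.
K_p = lim_{s→0} G(s) = 6·6 / (3·8) = 1.5.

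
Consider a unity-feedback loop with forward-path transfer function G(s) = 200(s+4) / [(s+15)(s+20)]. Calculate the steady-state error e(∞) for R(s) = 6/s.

No free integrators in G(s): this is a type 0 system.
K_p = lim_{s→0} G(s) = 200·4 / (15·20) = 8/3.
e_ss = 6/(1 + K_p) = 6/(11/3) = 18/11.

18/11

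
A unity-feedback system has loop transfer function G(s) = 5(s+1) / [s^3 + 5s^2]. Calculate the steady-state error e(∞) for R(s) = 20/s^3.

The denominator has no term below 5s^2 — 2 poles at s=0, type 2.
K_a = lim_{s→0} s^2·G(s) = 5·1 / 5 = 1.
r(t) = 10t^2 gives R(s) = 20/s^3.
e_ss = 20/K_a = 20/1 = 20.

20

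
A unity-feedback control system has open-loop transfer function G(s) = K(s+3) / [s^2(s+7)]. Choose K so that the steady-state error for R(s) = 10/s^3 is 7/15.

50

G(s) has two factors of s in the denominator, so the system is type 2.
K_a = lim_{s→0} s^2·G(s) = K·3 / (7) = (3/7)·K.
e_ss = 10/K_a = 7/15 ⇒ K_a = 150/7 ⇒ K = (150/7)/(3/7) = 50.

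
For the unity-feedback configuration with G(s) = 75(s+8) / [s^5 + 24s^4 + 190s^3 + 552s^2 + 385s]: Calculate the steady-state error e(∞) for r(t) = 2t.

77/60

Lowest-order denominator term is 385s, so the open loop has 1 pole at the origin → type 1 system.
K_v = lim_{s→0} s·G(s) = 75·8 / 385 = 120/77.
e_ss = 2/K_v = 2/(120/77) = 77/60.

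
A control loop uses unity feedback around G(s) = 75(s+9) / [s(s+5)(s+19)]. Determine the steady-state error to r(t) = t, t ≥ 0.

19/135

The open loop has one pole at the origin → type 1 system.
K_v = lim_{s→0} s·G(s) = 75·9 / (5·19) = 135/19.
e_ss = 1/K_v = 1/(135/19) = 19/135.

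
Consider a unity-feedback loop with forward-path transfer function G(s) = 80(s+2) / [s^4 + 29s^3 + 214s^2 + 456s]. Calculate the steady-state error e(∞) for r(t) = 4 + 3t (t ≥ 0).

8.55

The denominator has no term below 456s — 1 pole at s=0, type 1. Treating each term separately:
  • 4: tracked with zero error.
  • 3t: e_ss = 3/K_v with K_v=20/57 → 8.55.
Total e_ss = 8.55.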